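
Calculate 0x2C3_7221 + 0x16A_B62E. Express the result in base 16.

0x42E284F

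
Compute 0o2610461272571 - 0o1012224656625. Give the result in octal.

Subtract column by column in base 8:
  1-5 → 4 (borrow)
  7-2-1 → 4
  5-6 → 7 (borrow)
  2-6-1 → 3 (borrow)
  7-5-1 → 1
  2-6 → 4 (borrow)
  1-4-1 → 4 (borrow)
  6-2-1 → 3
  4-2 → 2
  0-2 → 6 (borrow)
  1-1-1 → 7 (borrow)
  6-0-1 → 5
  2-1 → 1

0o1576234413744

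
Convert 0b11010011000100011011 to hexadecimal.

0xD311B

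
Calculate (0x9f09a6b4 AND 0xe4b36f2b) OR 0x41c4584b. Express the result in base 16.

0xc5c57e6b

0x9f09a6b4 AND 0xe4b36f2b = 0x84012620.
Then OR with 0x41c4584b.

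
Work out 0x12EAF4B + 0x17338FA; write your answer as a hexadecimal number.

0x2A1E845

Add column by column in base 16, right to left:
  B+A = 5 carry 1
  4+F+1 = 4 carry 1
  F+8+1 = 8 carry 1
  A+3+1 = E
  E+3 = 1 carry 1
  2+7+1 = A
  1+1 = 2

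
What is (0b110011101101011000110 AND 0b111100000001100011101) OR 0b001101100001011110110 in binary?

0b110011101101011000110 AND 0b111100000001100011101 = 0b110000000001000000100.
Then OR with 0b001101100001011110110.

0b111101100001011110110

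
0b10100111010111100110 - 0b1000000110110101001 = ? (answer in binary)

0b1100110100000111101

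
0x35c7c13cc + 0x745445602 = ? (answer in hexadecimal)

0xaa1c069ce

Add column by column in base 16, right to left:
  c+2 = e
  c+0 = c
  3+6 = 9
  1+5 = 6
  c+4 = 0 carry 1
  7+4+1 = c
  c+5 = 1 carry 1
  5+4+1 = a
  3+7 = a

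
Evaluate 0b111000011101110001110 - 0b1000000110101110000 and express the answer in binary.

Subtract column by column in base 2:
  0-0 → 0
  1-0 → 1
  1-0 → 1
  1-0 → 1
  0-1 → 1 (borrow)
  0-1-1 → 0 (borrow)
  0-1-1 → 0 (borrow)
  1-0-1 → 0
  1-1 → 0
  1-0 → 1
  0-1 → 1 (borrow)
  1-1-1 → 1 (borrow)
  1-0-1 → 0
  1-0 → 1
  0-0 → 0
  0-0 → 0
  0-0 → 0
  0-0 → 0
  1-1 → 0
  1-0 → 1
  1-0 → 1

0b110000010111000011110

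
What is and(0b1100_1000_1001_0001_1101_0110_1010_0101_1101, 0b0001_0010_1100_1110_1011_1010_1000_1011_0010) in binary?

AND bit by bit (1 only where both bits are 1):
  110010001001000111010110101001011101
& 000100101100111010111010100010110010
= 000000001000000010010010100000010000

0b000000001000000010010010100000010000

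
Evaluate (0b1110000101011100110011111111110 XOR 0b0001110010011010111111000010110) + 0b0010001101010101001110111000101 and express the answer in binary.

0b10010000100011011011011110101101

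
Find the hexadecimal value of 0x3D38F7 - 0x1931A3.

Subtract column by column in base 16:
  7-3 → 4
  F-A → 5
  8-1 → 7
  3-3 → 0
  D-9 → 4
  3-1 → 2

0x240754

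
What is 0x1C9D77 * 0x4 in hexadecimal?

Multiply each base-16 digit by 4, carrying:
  7×4 = 28 → write C carry 1
  7×4+1 = 29 → write D carry 1
  D×4+1 = 53 → write 5 carry 3
  9×4+3 = 39 → write 7 carry 2
  C×4+2 = 50 → write 2 carry 3
  1×4+3 = 7 → write 7

0x7275DC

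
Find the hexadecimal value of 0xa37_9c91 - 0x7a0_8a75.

Subtract column by column in base 16:
  1-5 → c (borrow)
  9-7-1 → 1
  c-a → 2
  9-8 → 1
  7-0 → 7
  3-a → 9 (borrow)
  a-7-1 → 2

0x297121c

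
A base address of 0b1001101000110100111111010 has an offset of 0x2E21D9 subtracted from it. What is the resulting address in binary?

0b1000001100100100000100001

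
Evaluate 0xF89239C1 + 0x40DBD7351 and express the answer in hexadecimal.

0x5064FAD12

Add column by column in base 16, right to left:
  1+1 = 2
  C+5 = 1 carry 1
  9+3+1 = D
  3+7 = A
  2+D = F
  9+B = 4 carry 1
  8+D+1 = 6 carry 1
  F+0+1 = 0 carry 1
  0+4+1 = 5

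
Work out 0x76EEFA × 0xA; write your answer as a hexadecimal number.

Multiply each base-16 digit by 10, carrying:
  A×10 = 100 → write 4 carry 6
  F×10+6 = 156 → write C carry 9
  E×10+9 = 149 → write 5 carry 9
  E×10+9 = 149 → write 5 carry 9
  6×10+9 = 69 → write 5 carry 4
  7×10+4 = 74 → write A carry 4
  remaining carry: 4

0x4A555C4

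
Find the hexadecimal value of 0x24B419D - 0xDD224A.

0x16E1F53

Subtract column by column in base 16:
  D-A → 3
  9-4 → 5
  1-2 → F (borrow)
  4-2-1 → 1
  B-D → E (borrow)
  4-D-1 → 6 (borrow)
  2-0-1 → 1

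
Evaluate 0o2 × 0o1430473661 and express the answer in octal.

0o3061167542

Multiply each base-8 digit by 2, carrying:
  1×2 = 2 → write 2
  6×2 = 12 → write 4 carry 1
  6×2+1 = 13 → write 5 carry 1
  3×2+1 = 7 → write 7
  7×2 = 14 → write 6 carry 1
  4×2+1 = 9 → write 1 carry 1
  0×2+1 = 1 → write 1
  3×2 = 6 → write 6
  4×2 = 8 → write 0 carry 1
  1×2+1 = 3 → write 3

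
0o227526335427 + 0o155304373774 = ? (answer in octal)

0o405032731423

Add column by column in base 8, right to left:
  7+4 = 3 carry 1
  2+7+1 = 2 carry 1
  4+7+1 = 4 carry 1
  5+3+1 = 1 carry 1
  3+7+1 = 3 carry 1
  3+3+1 = 7
  6+4 = 2 carry 1
  2+0+1 = 3
  5+3 = 0 carry 1
  7+5+1 = 5 carry 1
  2+5+1 = 0 carry 1
  2+1+1 = 4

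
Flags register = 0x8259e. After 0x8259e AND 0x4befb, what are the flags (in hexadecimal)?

0x0249a

AND each hex digit independently (no carries):
  8&4=0, 2&b=2, 5&e=4, 9&f=9, e&b=a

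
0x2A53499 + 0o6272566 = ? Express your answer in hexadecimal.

0x2BEAA0F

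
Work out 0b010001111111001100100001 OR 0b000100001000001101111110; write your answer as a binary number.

0b010101111111001101111111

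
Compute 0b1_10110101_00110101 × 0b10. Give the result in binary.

0b110110101001101010

Multiply each base-2 digit by 2, carrying:
  1×2 = 2 → write 0 carry 1
  0×2+1 = 1 → write 1
  1×2 = 2 → write 0 carry 1
  0×2+1 = 1 → write 1
  1×2 = 2 → write 0 carry 1
  1×2+1 = 3 → write 1 carry 1
  0×2+1 = 1 → write 1
  0×2 = 0 → write 0
  1×2 = 2 → write 0 carry 1
  0×2+1 = 1 → write 1
  1×2 = 2 → write 0 carry 1
  0×2+1 = 1 → write 1
  1×2 = 2 → write 0 carry 1
  1×2+1 = 3 → write 1 carry 1
  0×2+1 = 1 → write 1
  1×2 = 2 → write 0 carry 1
  1×2+1 = 3 → write 1 carry 1
  remaining carry: 1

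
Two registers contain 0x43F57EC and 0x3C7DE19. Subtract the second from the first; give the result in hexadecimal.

0x7779D3

Subtract column by column in base 16:
  C-9 → 3
  E-1 → D
  7-E → 9 (borrow)
  5-D-1 → 7 (borrow)
  F-7-1 → 7
  3-C → 7 (borrow)
  4-3-1 → 0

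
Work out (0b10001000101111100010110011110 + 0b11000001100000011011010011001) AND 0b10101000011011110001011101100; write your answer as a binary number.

0b1000001011110000000100100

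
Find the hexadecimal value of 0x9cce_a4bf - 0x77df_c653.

0x24eede6c

Subtract column by column in base 16:
  f-3 → c
  b-5 → 6
  4-6 → e (borrow)
  a-c-1 → d (borrow)
  e-f-1 → e (borrow)
  c-d-1 → e (borrow)
  c-7-1 → 4
  9-7 → 2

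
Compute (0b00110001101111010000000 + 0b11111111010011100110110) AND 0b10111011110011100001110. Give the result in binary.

0b110001000010100000110

Add column by column in base 2, right to left:
  0+0 = 0
  0+1 = 1
  0+1 = 1
  0+0 = 0
  0+1 = 1
  0+1 = 1
  0+0 = 0
  1+0 = 1
  0+1 = 1
  1+1 = 0 carry 1
  1+1+1 = 1 carry 1
  1+0+1 = 0 carry 1
  1+0+1 = 0 carry 1
  0+1+1 = 0 carry 1
  1+0+1 = 0 carry 1
  1+1+1 = 1 carry 1
  0+1+1 = 0 carry 1
  0+1+1 = 0 carry 1
  0+1+1 = 0 carry 1
  1+1+1 = 1 carry 1
  1+1+1 = 1 carry 1
  0+1+1 = 0 carry 1
  0+1+1 = 0 carry 1
  final carry 1
Sum = 0b100110001000010110110110; now AND with 0b10111011110011100001110:
  100110001000010110110110
& 010111011110011100001110
= 000110001000010100000110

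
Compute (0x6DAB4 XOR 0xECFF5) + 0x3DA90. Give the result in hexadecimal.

0xBEFD1

First 0x6DAB4 XOR 0xECFF5 = 0x81541.
Add column by column in base 16, right to left:
  1+0 = 1
  4+9 = D
  5+A = F
  1+D = E
  8+3 = B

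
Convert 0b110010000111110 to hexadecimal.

0x643e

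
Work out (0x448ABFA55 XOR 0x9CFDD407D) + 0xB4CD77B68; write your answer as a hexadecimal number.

First 0x448ABFA55 XOR 0x9CFDD407D = 0xD8776BA28.
Add column by column in base 16, right to left:
  8+8 = 0 carry 1
  2+6+1 = 9
  A+B = 5 carry 1
  B+7+1 = 3 carry 1
  6+7+1 = E
  7+D = 4 carry 1
  7+C+1 = 4 carry 1
  8+4+1 = D
  D+B = 8 carry 1
  final carry 1

0x18D44E3590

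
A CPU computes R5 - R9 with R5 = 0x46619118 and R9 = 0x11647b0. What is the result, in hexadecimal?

Subtract column by column in base 16:
  8-0 → 8
  1-b → 6 (borrow)
  1-7-1 → 9 (borrow)
  9-4-1 → 4
  1-6 → b (borrow)
  6-1-1 → 4
  6-1 → 5
  4-0 → 4

0x454b4968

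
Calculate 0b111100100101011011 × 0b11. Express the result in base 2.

0b10110101110000010001

Multiply each base-2 digit by 3, carrying:
  1×3 = 3 → write 1 carry 1
  1×3+1 = 4 → write 0 carry 2
  0×3+2 = 2 → write 0 carry 1
  1×3+1 = 4 → write 0 carry 2
  1×3+2 = 5 → write 1 carry 2
  0×3+2 = 2 → write 0 carry 1
  1×3+1 = 4 → write 0 carry 2
  0×3+2 = 2 → write 0 carry 1
  1×3+1 = 4 → write 0 carry 2
  0×3+2 = 2 → write 0 carry 1
  0×3+1 = 1 → write 1
  1×3 = 3 → write 1 carry 1
  0×3+1 = 1 → write 1
  0×3 = 0 → write 0
  1×3 = 3 → write 1 carry 1
  1×3+1 = 4 → write 0 carry 2
  1×3+2 = 5 → write 1 carry 2
  1×3+2 = 5 → write 1 carry 2
  remaining carry: 10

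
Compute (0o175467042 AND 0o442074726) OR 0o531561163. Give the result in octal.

0o571565163

0o175467042 AND 0o442074726 = 0o040064002.
Then OR with 0o531561163.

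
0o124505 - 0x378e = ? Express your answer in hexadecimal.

0x71b7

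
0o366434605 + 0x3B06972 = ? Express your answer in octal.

0o742521367

0x3B06972 = 0o354064562 in octal.
Add column by column in base 8, right to left:
  5+2 = 7
  0+6 = 6
  6+5 = 3 carry 1
  4+4+1 = 1 carry 1
  3+6+1 = 2 carry 1
  4+0+1 = 5
  6+4 = 2 carry 1
  6+5+1 = 4 carry 1
  3+3+1 = 7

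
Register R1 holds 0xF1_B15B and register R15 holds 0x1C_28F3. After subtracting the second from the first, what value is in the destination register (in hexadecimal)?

0xD58868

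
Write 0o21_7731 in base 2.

0b10001111111011001

Each octal digit is 3 bits: 2=010 1=001 7=111 7=111 3=011 1=001.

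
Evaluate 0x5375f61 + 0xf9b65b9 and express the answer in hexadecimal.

Add column by column in base 16, right to left:
  1+9 = a
  6+b = 1 carry 1
  f+5+1 = 5 carry 1
  5+6+1 = c
  7+b = 2 carry 1
  3+9+1 = d
  5+f = 4 carry 1
  final carry 1

0x14d2c51a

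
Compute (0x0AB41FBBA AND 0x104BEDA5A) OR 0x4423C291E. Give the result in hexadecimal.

0x4423CFB1E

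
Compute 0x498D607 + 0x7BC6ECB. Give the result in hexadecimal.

0xC5544D2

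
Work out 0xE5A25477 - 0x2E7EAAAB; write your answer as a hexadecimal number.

0xB723A9CC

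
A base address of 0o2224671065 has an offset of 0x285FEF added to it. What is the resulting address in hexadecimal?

0x127BD224

0o2224671065 = 0x12537235 in hexadecimal.
Add column by column in base 16, right to left:
  5+F = 4 carry 1
  3+E+1 = 2 carry 1
  2+F+1 = 2 carry 1
  7+5+1 = D
  3+8 = B
  5+2 = 7
  2+0 = 2
  1+0 = 1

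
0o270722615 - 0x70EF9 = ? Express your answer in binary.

0o270722615 = 0b10111000111010010110001101 in binary.
0x70EF9 = 0b1110000111011111001 in binary.
Subtract column by column in base 2:
  1-1 → 0
  0-0 → 0
  1-0 → 1
  1-1 → 0
  0-1 → 1 (borrow)
  0-1-1 → 0 (borrow)
  0-1-1 → 0 (borrow)
  1-1-1 → 1 (borrow)
  1-0-1 → 0
  0-1 → 1 (borrow)
  1-1-1 → 1 (borrow)
  0-1-1 → 0 (borrow)
  0-0-1 → 1 (borrow)
  1-0-1 → 0
  0-0 → 0
  1-0 → 1
  1-1 → 0
  1-1 → 0
  0-1 → 1 (borrow)
  0-0-1 → 1 (borrow)
  0-0-1 → 1 (borrow)
  1-0-1 → 0
  1-0 → 1
  1-0 → 1
  0-0 → 0
  1-0 → 1

0b10110111001001011010010100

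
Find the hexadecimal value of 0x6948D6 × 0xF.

Multiply each base-16 digit by 15, carrying:
  6×15 = 90 → write A carry 5
  D×15+5 = 200 → write 8 carry 12
  8×15+12 = 132 → write 4 carry 8
  4×15+8 = 68 → write 4 carry 4
  9×15+4 = 139 → write B carry 8
  6×15+8 = 98 → write 2 carry 6
  remaining carry: 6

0x62B448A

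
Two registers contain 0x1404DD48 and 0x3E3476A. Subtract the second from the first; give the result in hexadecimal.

Subtract column by column in base 16:
  8-A → E (borrow)
  4-6-1 → D (borrow)
  D-7-1 → 5
  D-4 → 9
  4-3 → 1
  0-E → 2 (borrow)
  4-3-1 → 0
  1-0 → 1

0x102195DE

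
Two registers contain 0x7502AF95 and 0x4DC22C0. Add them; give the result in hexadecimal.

0x79DED255

Add column by column in base 16, right to left:
  5+0 = 5
  9+C = 5 carry 1
  F+2+1 = 2 carry 1
  A+2+1 = D
  2+C = E
  0+D = D
  5+4 = 9
  7+0 = 7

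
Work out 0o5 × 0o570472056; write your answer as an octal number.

Multiply each base-8 digit by 5, carrying:
  6×5 = 30 → write 6 carry 3
  5×5+3 = 28 → write 4 carry 3
  0×5+3 = 3 → write 3
  2×5 = 10 → write 2 carry 1
  7×5+1 = 36 → write 4 carry 4
  4×5+4 = 24 → write 0 carry 3
  0×5+3 = 3 → write 3
  7×5 = 35 → write 3 carry 4
  5×5+4 = 29 → write 5 carry 3
  remaining carry: 3

0o3533042346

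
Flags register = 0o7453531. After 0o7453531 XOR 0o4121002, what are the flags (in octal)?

0o3572533

XOR each oct digit independently (no carries):
  7^4=3, 4^1=5, 5^2=7, 3^1=2, 5^0=5, 3^0=3, 1^2=3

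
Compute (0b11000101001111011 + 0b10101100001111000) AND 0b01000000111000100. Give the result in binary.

0b1000000011000000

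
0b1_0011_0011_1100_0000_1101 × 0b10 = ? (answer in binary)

Multiply each base-2 digit by 2, carrying:
  1×2 = 2 → write 0 carry 1
  0×2+1 = 1 → write 1
  1×2 = 2 → write 0 carry 1
  1×2+1 = 3 → write 1 carry 1
  0×2+1 = 1 → write 1
  0×2 = 0 → write 0
  0×2 = 0 → write 0
  0×2 = 0 → write 0
  0×2 = 0 → write 0
  0×2 = 0 → write 0
  1×2 = 2 → write 0 carry 1
  1×2+1 = 3 → write 1 carry 1
  1×2+1 = 3 → write 1 carry 1
  1×2+1 = 3 → write 1 carry 1
  0×2+1 = 1 → write 1
  0×2 = 0 → write 0
  1×2 = 2 → write 0 carry 1
  1×2+1 = 3 → write 1 carry 1
  0×2+1 = 1 → write 1
  0×2 = 0 → write 0
  1×2 = 2 → write 0 carry 1
  remaining carry: 1

0b1001100111100000011010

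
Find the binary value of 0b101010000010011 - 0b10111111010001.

0b10010001000010

Subtract column by column in base 2:
  1-1 → 0
  1-0 → 1
  0-0 → 0
  0-0 → 0
  1-1 → 0
  0-0 → 0
  0-1 → 1 (borrow)
  0-1-1 → 0 (borrow)
  0-1-1 → 0 (borrow)
  0-1-1 → 0 (borrow)
  1-1-1 → 1 (borrow)
  0-1-1 → 0 (borrow)
  1-0-1 → 0
  0-1 → 1 (borrow)
  1-0-1 → 0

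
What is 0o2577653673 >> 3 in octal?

Shifting right by 3 bits = 1 oct digit: drop the last 1.

0o257765367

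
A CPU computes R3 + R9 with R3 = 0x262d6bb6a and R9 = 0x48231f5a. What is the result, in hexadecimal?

0x2aaf9dac4

Add column by column in base 16, right to left:
  a+a = 4 carry 1
  6+5+1 = c
  b+f = a carry 1
  b+1+1 = d
  6+3 = 9
  d+2 = f
  2+8 = a
  6+4 = a
  2+0 = 2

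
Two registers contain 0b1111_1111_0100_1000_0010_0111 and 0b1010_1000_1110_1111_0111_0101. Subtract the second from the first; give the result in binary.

Subtract column by column in base 2:
  1-1 → 0
  1-0 → 1
  1-1 → 0
  0-0 → 0
  0-1 → 1 (borrow)
  1-1-1 → 1 (borrow)
  0-1-1 → 0 (borrow)
  0-0-1 → 1 (borrow)
  0-1-1 → 0 (borrow)
  0-1-1 → 0 (borrow)
  0-1-1 → 0 (borrow)
  1-1-1 → 1 (borrow)
  0-0-1 → 1 (borrow)
  0-1-1 → 0 (borrow)
  1-1-1 → 1 (borrow)
  0-1-1 → 0 (borrow)
  1-0-1 → 0
  1-0 → 1
  1-0 → 1
  1-1 → 0
  1-0 → 1
  1-1 → 0
  1-0 → 1
  1-1 → 0

0b10101100101100010110010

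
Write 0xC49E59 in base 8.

0o61117131

Expand each hex digit to 4 bits: C=1100 4=0100 9=1001 E=1110 5=0101 9=1001.
Group the bits in threes: 110 001 001 001 111 001 011 001 → 61117131.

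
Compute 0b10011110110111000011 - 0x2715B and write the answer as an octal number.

0o1676150

0b10011110110111000011 = 0o2366703 in octal.
0x2715B = 0o470533 in octal.
Subtract column by column in base 8:
  3-3 → 0
  0-3 → 5 (borrow)
  7-5-1 → 1
  6-0 → 6
  6-7 → 7 (borrow)
  3-4-1 → 6 (borrow)
  2-0-1 → 1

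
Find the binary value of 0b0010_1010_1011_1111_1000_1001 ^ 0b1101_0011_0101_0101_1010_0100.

0b111110011110101000101101

XOR bit by bit (1 where the bits differ):
  001010101011111110001001
^ 110100110101010110100100
= 111110011110101000101101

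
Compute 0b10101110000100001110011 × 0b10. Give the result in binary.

0b101011100001000011100110

Multiply each base-2 digit by 2, carrying:
  1×2 = 2 → write 0 carry 1
  1×2+1 = 3 → write 1 carry 1
  0×2+1 = 1 → write 1
  0×2 = 0 → write 0
  1×2 = 2 → write 0 carry 1
  1×2+1 = 3 → write 1 carry 1
  1×2+1 = 3 → write 1 carry 1
  0×2+1 = 1 → write 1
  0×2 = 0 → write 0
  0×2 = 0 → write 0
  0×2 = 0 → write 0
  1×2 = 2 → write 0 carry 1
  0×2+1 = 1 → write 1
  0×2 = 0 → write 0
  0×2 = 0 → write 0
  0×2 = 0 → write 0
  1×2 = 2 → write 0 carry 1
  1×2+1 = 3 → write 1 carry 1
  1×2+1 = 3 → write 1 carry 1
  0×2+1 = 1 → write 1
  1×2 = 2 → write 0 carry 1
  0×2+1 = 1 → write 1
  1×2 = 2 → write 0 carry 1
  remaining carry: 1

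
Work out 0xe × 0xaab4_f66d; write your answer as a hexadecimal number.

0x955e579f6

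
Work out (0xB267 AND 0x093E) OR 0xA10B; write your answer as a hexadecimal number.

0xA12F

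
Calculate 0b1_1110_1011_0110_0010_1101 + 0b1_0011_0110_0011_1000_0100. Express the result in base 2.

Add column by column in base 2, right to left:
  1+0 = 1
  0+0 = 0
  1+1 = 0 carry 1
  1+0+1 = 0 carry 1
  0+0+1 = 1
  1+0 = 1
  0+0 = 0
  0+1 = 1
  0+1 = 1
  1+1 = 0 carry 1
  1+0+1 = 0 carry 1
  0+0+1 = 1
  1+0 = 1
  1+1 = 0 carry 1
  0+1+1 = 0 carry 1
  1+0+1 = 0 carry 1
  0+1+1 = 0 carry 1
  1+1+1 = 1 carry 1
  1+0+1 = 0 carry 1
  1+0+1 = 0 carry 1
  1+1+1 = 1 carry 1
  final carry 1

0b1100100001100110110001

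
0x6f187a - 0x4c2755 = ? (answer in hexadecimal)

0x22f125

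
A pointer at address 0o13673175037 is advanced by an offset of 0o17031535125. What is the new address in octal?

0o32724732164

Add column by column in base 8, right to left:
  7+5 = 4 carry 1
  3+2+1 = 6
  0+1 = 1
  5+5 = 2 carry 1
  7+3+1 = 3 carry 1
  1+5+1 = 7
  3+1 = 4
  7+3 = 2 carry 1
  6+0+1 = 7
  3+7 = 2 carry 1
  1+1+1 = 3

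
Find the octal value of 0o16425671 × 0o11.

0o202704601

Multiply each base-8 digit by 9, carrying:
  1×9 = 9 → write 1 carry 1
  7×9+1 = 64 → write 0 carry 8
  6×9+8 = 62 → write 6 carry 7
  5×9+7 = 52 → write 4 carry 6
  2×9+6 = 24 → write 0 carry 3
  4×9+3 = 39 → write 7 carry 4
  6×9+4 = 58 → write 2 carry 7
  1×9+7 = 16 → write 0 carry 2
  remaining carry: 2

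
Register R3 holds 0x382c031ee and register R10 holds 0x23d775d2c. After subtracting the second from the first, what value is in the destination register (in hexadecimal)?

0x14548d4c2

Subtract column by column in base 16:
  e-c → 2
  e-2 → c
  1-d → 4 (borrow)
  3-5-1 → d (borrow)
  0-7-1 → 8 (borrow)
  c-7-1 → 4
  2-d → 5 (borrow)
  8-3-1 → 4
  3-2 → 1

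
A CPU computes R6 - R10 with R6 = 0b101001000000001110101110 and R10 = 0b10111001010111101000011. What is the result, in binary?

0b10001110101010001101011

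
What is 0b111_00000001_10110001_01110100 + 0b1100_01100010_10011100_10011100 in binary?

Add column by column in base 2, right to left:
  0+0 = 0
  0+0 = 0
  1+1 = 0 carry 1
  0+1+1 = 0 carry 1
  1+1+1 = 1 carry 1
  1+0+1 = 0 carry 1
  1+0+1 = 0 carry 1
  0+1+1 = 0 carry 1
  1+0+1 = 0 carry 1
  0+0+1 = 1
  0+1 = 1
  0+1 = 1
  1+1 = 0 carry 1
  1+0+1 = 0 carry 1
  0+0+1 = 1
  1+1 = 0 carry 1
  1+0+1 = 0 carry 1
  0+1+1 = 0 carry 1
  0+0+1 = 1
  0+0 = 0
  0+0 = 0
  0+1 = 1
  0+1 = 1
  0+0 = 0
  1+0 = 1
  1+0 = 1
  1+1 = 0 carry 1
  0+1+1 = 0 carry 1
  final carry 1

0b10011011001000100111000010000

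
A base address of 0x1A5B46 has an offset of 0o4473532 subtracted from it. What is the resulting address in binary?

0b1111110001111101100

0x1A5B46 = 0b110100101101101000110 in binary.
0o4473532 = 0b100100111011101011010 in binary.
Subtract column by column in base 2:
  0-0 → 0
  1-1 → 0
  1-0 → 1
  0-1 → 1 (borrow)
  0-1-1 → 0 (borrow)
  0-0-1 → 1 (borrow)
  1-1-1 → 1 (borrow)
  0-0-1 → 1 (borrow)
  1-1-1 → 1 (borrow)
  1-1-1 → 1 (borrow)
  0-1-1 → 0 (borrow)
  1-0-1 → 0
  1-1 → 0
  0-1 → 1 (borrow)
  1-1-1 → 1 (borrow)
  0-0-1 → 1 (borrow)
  0-0-1 → 1 (borrow)
  1-1-1 → 1 (borrow)
  0-0-1 → 1 (borrow)
  1-0-1 → 0
  1-1 → 0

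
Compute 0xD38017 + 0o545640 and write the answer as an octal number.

0xD38017 = 0o64700027 in octal.
Add column by column in base 8, right to left:
  7+0 = 7
  2+4 = 6
  0+6 = 6
  0+5 = 5
  0+4 = 4
  7+5 = 4 carry 1
  4+0+1 = 5
  6+0 = 6

0o65445667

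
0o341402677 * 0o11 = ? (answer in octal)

0o3755431667

Multiply each base-8 digit by 9, carrying:
  7×9 = 63 → write 7 carry 7
  7×9+7 = 70 → write 6 carry 8
  6×9+8 = 62 → write 6 carry 7
  2×9+7 = 25 → write 1 carry 3
  0×9+3 = 3 → write 3
  4×9 = 36 → write 4 carry 4
  1×9+4 = 13 → write 5 carry 1
  4×9+1 = 37 → write 5 carry 4
  3×9+4 = 31 → write 7 carry 3
  remaining carry: 3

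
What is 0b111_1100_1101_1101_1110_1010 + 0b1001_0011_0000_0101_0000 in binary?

0b100001100000111000111010

Add column by column in base 2, right to left:
  0+0 = 0
  1+0 = 1
  0+0 = 0
  1+0 = 1
  0+1 = 1
  1+0 = 1
  1+1 = 0 carry 1
  1+0+1 = 0 carry 1
  1+0+1 = 0 carry 1
  0+0+1 = 1
  1+0 = 1
  1+0 = 1
  1+1 = 0 carry 1
  0+1+1 = 0 carry 1
  1+0+1 = 0 carry 1
  1+0+1 = 0 carry 1
  0+1+1 = 0 carry 1
  0+0+1 = 1
  1+0 = 1
  1+1 = 0 carry 1
  1+0+1 = 0 carry 1
  1+0+1 = 0 carry 1
  1+0+1 = 0 carry 1
  final carry 1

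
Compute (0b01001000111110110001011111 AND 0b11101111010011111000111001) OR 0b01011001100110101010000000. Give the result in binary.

0b01001000111110110001011111 AND 0b11101111010011111000111001 = 0b01001000010010110000011001.
Then OR with 0b01011001100110101010000000.

0b1011001110110111010011001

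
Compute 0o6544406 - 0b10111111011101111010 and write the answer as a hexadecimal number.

0o6544406 = 0x1AC906 in hexadecimal.
0b10111111011101111010 = 0xBF77A in hexadecimal.
Subtract column by column in base 16:
  6-A → C (borrow)
  0-7-1 → 8 (borrow)
  9-7-1 → 1
  C-F → D (borrow)
  A-B-1 → E (borrow)
  1-0-1 → 0

0xED18C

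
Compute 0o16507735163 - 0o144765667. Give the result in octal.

0o16342747274

Subtract column by column in base 8:
  3-7 → 4 (borrow)
  6-6-1 → 7 (borrow)
  1-6-1 → 2 (borrow)
  5-5-1 → 7 (borrow)
  3-6-1 → 4 (borrow)
  7-7-1 → 7 (borrow)
  7-4-1 → 2
  0-4 → 4 (borrow)
  5-1-1 → 3
  6-0 → 6
  1-0 → 1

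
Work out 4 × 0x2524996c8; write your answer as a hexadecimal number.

Multiply each base-16 digit by 4, carrying:
  8×4 = 32 → write 0 carry 2
  c×4+2 = 50 → write 2 carry 3
  6×4+3 = 27 → write b carry 1
  9×4+1 = 37 → write 5 carry 2
  9×4+2 = 38 → write 6 carry 2
  4×4+2 = 18 → write 2 carry 1
  2×4+1 = 9 → write 9
  5×4 = 20 → write 4 carry 1
  2×4+1 = 9 → write 9

0x949265b20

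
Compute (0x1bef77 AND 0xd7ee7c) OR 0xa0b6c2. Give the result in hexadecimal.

0x1bef77 AND 0xd7ee7c = 0x13ee74.
Then OR with 0xa0b6c2.

0xb3fef6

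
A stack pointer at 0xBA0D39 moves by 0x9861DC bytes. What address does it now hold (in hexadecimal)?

0x1526F15

Add column by column in base 16, right to left:
  9+C = 5 carry 1
  3+D+1 = 1 carry 1
  D+1+1 = F
  0+6 = 6
  A+8 = 2 carry 1
  B+9+1 = 5 carry 1
  final carry 1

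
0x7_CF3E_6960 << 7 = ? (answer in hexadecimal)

0x3E79F34B000

7 bits is not a whole number of base-16 digits; in binary: 11111001111001111100110100101100000 << 7 = 111110011110011111001101001011000000000000.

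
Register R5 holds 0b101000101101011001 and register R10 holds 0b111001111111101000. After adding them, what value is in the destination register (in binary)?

Add column by column in base 2, right to left:
  1+0 = 1
  0+0 = 0
  0+0 = 0
  1+1 = 0 carry 1
  1+0+1 = 0 carry 1
  0+1+1 = 0 carry 1
  1+1+1 = 1 carry 1
  0+1+1 = 0 carry 1
  1+1+1 = 1 carry 1
  1+1+1 = 1 carry 1
  0+1+1 = 0 carry 1
  1+1+1 = 1 carry 1
  0+1+1 = 0 carry 1
  0+0+1 = 1
  0+0 = 0
  1+1 = 0 carry 1
  0+1+1 = 0 carry 1
  1+1+1 = 1 carry 1
  final carry 1

0b1100010101101000001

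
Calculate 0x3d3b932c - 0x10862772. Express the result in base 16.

Subtract column by column in base 16:
  c-2 → a
  2-7 → b (borrow)
  3-7-1 → b (borrow)
  9-2-1 → 6
  b-6 → 5
  3-8 → b (borrow)
  d-0-1 → c
  3-1 → 2

0x2cb56bba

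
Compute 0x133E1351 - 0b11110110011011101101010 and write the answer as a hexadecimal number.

0b11110110011011101101010 = 0x7B376A in hexadecimal.
Subtract column by column in base 16:
  1-A → 7 (borrow)
  5-6-1 → E (borrow)
  3-7-1 → B (borrow)
  1-3-1 → D (borrow)
  E-B-1 → 2
  3-7 → C (borrow)
  3-0-1 → 2
  1-0 → 1

0x12C2DBE7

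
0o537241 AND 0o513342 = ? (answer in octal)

0o513240

AND each oct digit independently (no carries):
  5&5=5, 3&1=1, 7&3=3, 2&3=2, 4&4=4, 1&2=0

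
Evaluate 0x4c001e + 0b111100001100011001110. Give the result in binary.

0b11010100001100011101100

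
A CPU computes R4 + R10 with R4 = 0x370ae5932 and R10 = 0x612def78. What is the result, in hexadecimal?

0x3d1dc48aa

Add column by column in base 16, right to left:
  2+8 = a
  3+7 = a
  9+f = 8 carry 1
  5+e+1 = 4 carry 1
  e+d+1 = c carry 1
  a+2+1 = d
  0+1 = 1
  7+6 = d
  3+0 = 3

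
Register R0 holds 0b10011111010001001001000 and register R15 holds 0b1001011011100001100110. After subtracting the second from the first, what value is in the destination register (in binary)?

0b1010011110100111100010

Subtract column by column in base 2:
  0-0 → 0
  0-1 → 1 (borrow)
  0-1-1 → 0 (borrow)
  1-0-1 → 0
  0-0 → 0
  0-1 → 1 (borrow)
  1-1-1 → 1 (borrow)
  0-0-1 → 1 (borrow)
  0-0-1 → 1 (borrow)
  1-0-1 → 0
  0-0 → 0
  0-1 → 1 (borrow)
  0-1-1 → 0 (borrow)
  1-1-1 → 1 (borrow)
  0-0-1 → 1 (borrow)
  1-1-1 → 1 (borrow)
  1-1-1 → 1 (borrow)
  1-0-1 → 0
  1-1 → 0
  1-0 → 1
  0-0 → 0
  0-1 → 1 (borrow)
  1-0-1 → 0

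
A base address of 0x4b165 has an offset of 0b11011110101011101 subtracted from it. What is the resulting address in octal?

0o572010

0x4b165 = 0o1130545 in octal.
0b11011110101011101 = 0o336535 in octal.
Subtract column by column in base 8:
  5-5 → 0
  4-3 → 1
  5-5 → 0
  0-6 → 2 (borrow)
  3-3-1 → 7 (borrow)
  1-3-1 → 5 (borrow)
  1-0-1 → 0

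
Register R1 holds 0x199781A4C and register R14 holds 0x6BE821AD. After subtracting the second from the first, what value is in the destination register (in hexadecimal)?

Subtract column by column in base 16:
  C-D → F (borrow)
  4-A-1 → 9 (borrow)
  A-1-1 → 8
  1-2 → F (borrow)
  8-8-1 → F (borrow)
  7-E-1 → 8 (borrow)
  9-B-1 → D (borrow)
  9-6-1 → 2
  1-0 → 1

0x12D8FF89F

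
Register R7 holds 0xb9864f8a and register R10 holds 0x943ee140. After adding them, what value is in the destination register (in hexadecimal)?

Add column by column in base 16, right to left:
  a+0 = a
  8+4 = c
  f+1 = 0 carry 1
  4+e+1 = 3 carry 1
  6+e+1 = 5 carry 1
  8+3+1 = c
  9+4 = d
  b+9 = 4 carry 1
  final carry 1

0x14dc530ca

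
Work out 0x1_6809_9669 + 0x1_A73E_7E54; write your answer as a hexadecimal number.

0x30F4814BD

Add column by column in base 16, right to left:
  9+4 = D
  6+5 = B
  6+E = 4 carry 1
  9+7+1 = 1 carry 1
  9+E+1 = 8 carry 1
  0+3+1 = 4
  8+7 = F
  6+A = 0 carry 1
  1+1+1 = 3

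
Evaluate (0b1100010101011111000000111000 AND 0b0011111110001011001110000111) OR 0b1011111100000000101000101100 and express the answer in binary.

0b1100010101011111000000111000 AND 0b0011111110001011001110000111 = 0b0000010100001011000000000000.
Then OR with 0b1011111100000000101000101100.

0b1011111100001011101000101100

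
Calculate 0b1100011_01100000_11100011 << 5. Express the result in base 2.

0b1100011011000001110001100000

Left shift by 5: append 5 zero bits.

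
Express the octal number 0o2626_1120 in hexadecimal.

0x596250

Each octal digit is 3 bits: 2=010 6=110 2=010 6=110 1=001 1=001 2=010 0=000.
Group the bits into nibbles: 0101 1001 0110 0010 0101 0000 → 596250.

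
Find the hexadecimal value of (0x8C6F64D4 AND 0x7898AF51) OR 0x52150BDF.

0x8C6F64D4 AND 0x7898AF51 = 0x08082450.
Then OR with 0x52150BDF.

0x5A1D2FDF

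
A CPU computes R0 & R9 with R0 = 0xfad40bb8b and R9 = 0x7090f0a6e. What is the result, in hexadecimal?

AND each hex digit independently (no carries):
  f&7=7, a&0=0, d&9=9, 4&0=0, 0&f=0, b&0=0, b&a=a, 8&6=0, b&e=a

0x709000a0a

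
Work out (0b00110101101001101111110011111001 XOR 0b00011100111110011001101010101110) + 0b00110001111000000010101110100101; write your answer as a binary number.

0b1011011001111111001000111111100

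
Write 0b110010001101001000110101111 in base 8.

0o621510657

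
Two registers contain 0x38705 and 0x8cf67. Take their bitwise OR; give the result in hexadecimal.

0xbcf67

OR each hex digit independently (no carries):
  3|8=b, 8|c=c, 7|f=f, 0|6=6, 5|7=7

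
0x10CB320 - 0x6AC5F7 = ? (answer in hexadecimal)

0xA1ED29

Subtract column by column in base 16:
  0-7 → 9 (borrow)
  2-F-1 → 2 (borrow)
  3-5-1 → D (borrow)
  B-C-1 → E (borrow)
  C-A-1 → 1
  0-6 → A (borrow)
  1-0-1 → 0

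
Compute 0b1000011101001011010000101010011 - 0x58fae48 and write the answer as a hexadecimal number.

0b1000011101001011010000101010011 = 0x43a5a153 in hexadecimal.
Subtract column by column in base 16:
  3-8 → b (borrow)
  5-4-1 → 0
  1-e → 3 (borrow)
  a-a-1 → f (borrow)
  5-f-1 → 5 (borrow)
  a-8-1 → 1
  3-5 → e (borrow)
  4-0-1 → 3

0x3e15f30b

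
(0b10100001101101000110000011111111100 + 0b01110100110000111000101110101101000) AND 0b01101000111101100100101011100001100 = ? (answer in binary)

Add column by column in base 2, right to left:
  0+0 = 0
  0+0 = 0
  1+0 = 1
  1+1 = 0 carry 1
  1+0+1 = 0 carry 1
  1+1+1 = 1 carry 1
  1+1+1 = 1 carry 1
  1+0+1 = 0 carry 1
  1+1+1 = 1 carry 1
  1+0+1 = 0 carry 1
  1+1+1 = 1 carry 1
  0+1+1 = 0 carry 1
  0+1+1 = 0 carry 1
  0+0+1 = 1
  0+1 = 1
  0+0 = 0
  1+0 = 1
  1+0 = 1
  0+1 = 1
  0+1 = 1
  0+1 = 1
  1+0 = 1
  0+0 = 0
  1+0 = 1
  1+0 = 1
  0+1 = 1
  1+1 = 0 carry 1
  1+0+1 = 0 carry 1
  0+0+1 = 1
  0+1 = 1
  0+0 = 0
  0+1 = 1
  1+1 = 0 carry 1
  0+1+1 = 0 carry 1
  1+0+1 = 0 carry 1
  final carry 1
Sum = 0b100010110011101111110110010101100100; now AND with 0b01101000111101100100101011100001100:
  100010110011101111110110010101100100
& 001101000111101100100101011100001100
= 000000000011101100100100010100000100

0b11101100100100010100000100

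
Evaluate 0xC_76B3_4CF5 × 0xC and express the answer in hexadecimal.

Multiply each base-16 digit by 12, carrying:
  5×12 = 60 → write C carry 3
  F×12+3 = 183 → write 7 carry 11
  C×12+11 = 155 → write B carry 9
  4×12+9 = 57 → write 9 carry 3
  3×12+3 = 39 → write 7 carry 2
  B×12+2 = 134 → write 6 carry 8
  6×12+8 = 80 → write 0 carry 5
  7×12+5 = 89 → write 9 carry 5
  C×12+5 = 149 → write 5 carry 9
  remaining carry: 9

0x9590679B7C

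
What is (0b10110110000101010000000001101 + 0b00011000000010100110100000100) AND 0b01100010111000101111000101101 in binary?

0b1000010000000100110000000001

Add column by column in base 2, right to left:
  1+0 = 1
  0+0 = 0
  1+1 = 0 carry 1
  1+0+1 = 0 carry 1
  0+0+1 = 1
  0+0 = 0
  0+0 = 0
  0+0 = 0
  0+1 = 1
  0+0 = 0
  0+1 = 1
  0+1 = 1
  0+0 = 0
  1+0 = 1
  0+1 = 1
  1+0 = 1
  0+1 = 1
  1+0 = 1
  0+0 = 0
  0+0 = 0
  0+0 = 0
  0+0 = 0
  1+0 = 1
  1+0 = 1
  0+1 = 1
  1+1 = 0 carry 1
  1+0+1 = 0 carry 1
  0+0+1 = 1
  1+0 = 1
Sum = 0b11001110000111110110100010001; now AND with 0b01100010111000101111000101101:
  11001110000111110110100010001
& 01100010111000101111000101101
= 01000010000000100110000000001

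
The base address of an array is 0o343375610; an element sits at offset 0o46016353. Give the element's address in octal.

0o411414163

Add column by column in base 8, right to left:
  0+3 = 3
  1+5 = 6
  6+3 = 1 carry 1
  5+6+1 = 4 carry 1
  7+1+1 = 1 carry 1
  3+0+1 = 4
  3+6 = 1 carry 1
  4+4+1 = 1 carry 1
  3+0+1 = 4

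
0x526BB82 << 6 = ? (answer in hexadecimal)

6 bits is not a whole number of base-16 digits; in binary: 101001001101011101110000010 << 6 = 101001001101011101110000010000000.

0x149AEE080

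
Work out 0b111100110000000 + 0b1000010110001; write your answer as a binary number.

Add column by column in base 2, right to left:
  0+1 = 1
  0+0 = 0
  0+0 = 0
  0+0 = 0
  0+1 = 1
  0+1 = 1
  0+0 = 0
  1+1 = 0 carry 1
  1+0+1 = 0 carry 1
  0+0+1 = 1
  0+0 = 0
  1+0 = 1
  1+1 = 0 carry 1
  1+0+1 = 0 carry 1
  1+0+1 = 0 carry 1
  final carry 1

0b1000101000110001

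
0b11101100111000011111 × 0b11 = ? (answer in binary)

0b1011000110101001011101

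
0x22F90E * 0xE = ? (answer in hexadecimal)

0x1E99EC4

Multiply each base-16 digit by 14, carrying:
  E×14 = 196 → write 4 carry 12
  0×14+12 = 12 → write C
  9×14 = 126 → write E carry 7
  F×14+7 = 217 → write 9 carry 13
  2×14+13 = 41 → write 9 carry 2
  2×14+2 = 30 → write E carry 1
  remaining carry: 1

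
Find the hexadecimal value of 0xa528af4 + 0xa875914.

0x14d9e408

Add column by column in base 16, right to left:
  4+4 = 8
  f+1 = 0 carry 1
  a+9+1 = 4 carry 1
  8+5+1 = e
  2+7 = 9
  5+8 = d
  a+a = 4 carry 1
  final carry 1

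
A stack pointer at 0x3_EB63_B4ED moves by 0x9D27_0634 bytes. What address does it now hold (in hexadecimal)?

0x4888ABB21

Add column by column in base 16, right to left:
  D+4 = 1 carry 1
  E+3+1 = 2 carry 1
  4+6+1 = B
  B+0 = B
  3+7 = A
  6+2 = 8
  B+D = 8 carry 1
  E+9+1 = 8 carry 1
  3+0+1 = 4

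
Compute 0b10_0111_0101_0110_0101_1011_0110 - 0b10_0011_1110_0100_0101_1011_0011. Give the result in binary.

0b1101110010000000000011

Subtract column by column in base 2:
  0-1 → 1 (borrow)
  1-1-1 → 1 (borrow)
  1-0-1 → 0
  0-0 → 0
  1-1 → 0
  1-1 → 0
  0-0 → 0
  1-1 → 0
  1-1 → 0
  0-0 → 0
  1-1 → 0
  0-0 → 0
  0-0 → 0
  1-0 → 1
  1-1 → 0
  0-0 → 0
  1-0 → 1
  0-1 → 1 (borrow)
  1-1-1 → 1 (borrow)
  0-1-1 → 0 (borrow)
  1-1-1 → 1 (borrow)
  1-1-1 → 1 (borrow)
  1-0-1 → 0
  0-0 → 0
  0-0 → 0
  1-1 → 0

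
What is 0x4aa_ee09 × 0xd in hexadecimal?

Multiply each base-16 digit by 13, carrying:
  9×13 = 117 → write 5 carry 7
  0×13+7 = 7 → write 7
  e×13 = 182 → write 6 carry 11
  e×13+11 = 193 → write 1 carry 12
  a×13+12 = 142 → write e carry 8
  a×13+8 = 138 → write a carry 8
  4×13+8 = 60 → write c carry 3
  remaining carry: 3

0x3cae1675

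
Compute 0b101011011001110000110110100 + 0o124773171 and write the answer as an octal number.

0o660154055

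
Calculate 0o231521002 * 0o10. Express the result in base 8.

0o2315210020

Multiply each base-8 digit by 8, carrying:
  2×8 = 16 → write 0 carry 2
  0×8+2 = 2 → write 2
  0×8 = 0 → write 0
  1×8 = 8 → write 0 carry 1
  2×8+1 = 17 → write 1 carry 2
  5×8+2 = 42 → write 2 carry 5
  1×8+5 = 13 → write 5 carry 1
  3×8+1 = 25 → write 1 carry 3
  2×8+3 = 19 → write 3 carry 2
  remaining carry: 2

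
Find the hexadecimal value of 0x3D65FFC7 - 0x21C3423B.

0x1BA2BD8C

Subtract column by column in base 16:
  7-B → C (borrow)
  C-3-1 → 8
  F-2 → D
  F-4 → B
  5-3 → 2
  6-C → A (borrow)
  D-1-1 → B
  3-2 → 1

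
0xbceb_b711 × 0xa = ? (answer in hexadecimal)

0x7613526aa

Multiply each base-16 digit by 10, carrying:
  1×10 = 10 → write a
  1×10 = 10 → write a
  7×10 = 70 → write 6 carry 4
  b×10+4 = 114 → write 2 carry 7
  b×10+7 = 117 → write 5 carry 7
  e×10+7 = 147 → write 3 carry 9
  c×10+9 = 129 → write 1 carry 8
  b×10+8 = 118 → write 6 carry 7
  remaining carry: 7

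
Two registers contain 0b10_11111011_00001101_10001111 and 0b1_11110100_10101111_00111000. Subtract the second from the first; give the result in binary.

Subtract column by column in base 2:
  1-0 → 1
  1-0 → 1
  1-0 → 1
  1-1 → 0
  0-1 → 1 (borrow)
  0-1-1 → 0 (borrow)
  0-0-1 → 1 (borrow)
  1-0-1 → 0
  1-1 → 0
  0-1 → 1 (borrow)
  1-1-1 → 1 (borrow)
  1-1-1 → 1 (borrow)
  0-0-1 → 1 (borrow)
  0-1-1 → 0 (borrow)
  0-0-1 → 1 (borrow)
  0-1-1 → 0 (borrow)
  1-0-1 → 0
  1-0 → 1
  0-1 → 1 (borrow)
  1-0-1 → 0
  1-1 → 0
  1-1 → 0
  1-1 → 0
  1-1 → 0
  0-1 → 1 (borrow)
  1-0-1 → 0

0b1000001100101111001010111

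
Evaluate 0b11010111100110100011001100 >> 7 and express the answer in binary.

0b1101011110011010001

Right shift by 7: drop the 7 least-significant bits.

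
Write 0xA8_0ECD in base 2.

0b101010000000111011001101

Expand each hex digit to 4 bits: A=1010 8=1000 0=0000 E=1110 C=1100 D=1101.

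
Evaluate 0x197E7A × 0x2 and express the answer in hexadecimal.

0x32FCF4

Multiply each base-16 digit by 2, carrying:
  A×2 = 20 → write 4 carry 1
  7×2+1 = 15 → write F
  E×2 = 28 → write C carry 1
  7×2+1 = 15 → write F
  9×2 = 18 → write 2 carry 1
  1×2+1 = 3 → write 3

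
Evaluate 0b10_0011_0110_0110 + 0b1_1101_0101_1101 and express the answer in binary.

Add column by column in base 2, right to left:
  0+1 = 1
  1+0 = 1
  1+1 = 0 carry 1
  0+1+1 = 0 carry 1
  0+1+1 = 0 carry 1
  1+0+1 = 0 carry 1
  1+1+1 = 1 carry 1
  0+0+1 = 1
  1+1 = 0 carry 1
  1+0+1 = 0 carry 1
  0+1+1 = 0 carry 1
  0+1+1 = 0 carry 1
  0+1+1 = 0 carry 1
  1+0+1 = 0 carry 1
  final carry 1

0b100000011000011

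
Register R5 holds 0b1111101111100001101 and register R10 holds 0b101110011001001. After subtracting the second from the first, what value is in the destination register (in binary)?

Subtract column by column in base 2:
  1-1 → 0
  0-0 → 0
  1-0 → 1
  1-1 → 0
  0-0 → 0
  0-0 → 0
  0-1 → 1 (borrow)
  0-1-1 → 0 (borrow)
  1-0-1 → 0
  1-0 → 1
  1-1 → 0
  1-1 → 0
  1-1 → 0
  0-0 → 0
  1-1 → 0
  1-0 → 1
  1-0 → 1
  1-0 → 1
  1-0 → 1

0b1111000001001000100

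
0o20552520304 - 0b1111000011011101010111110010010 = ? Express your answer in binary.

0o20552520304 = 0b10000101101010101010000011000100 in binary.
Subtract column by column in base 2:
  0-0 → 0
  0-1 → 1 (borrow)
  1-0-1 → 0
  0-0 → 0
  0-1 → 1 (borrow)
  0-0-1 → 1 (borrow)
  1-0-1 → 0
  1-1 → 0
  0-1 → 1 (borrow)
  0-1-1 → 0 (borrow)
  0-1-1 → 0 (borrow)
  0-1-1 → 0 (borrow)
  0-0-1 → 1 (borrow)
  1-1-1 → 1 (borrow)
  0-0-1 → 1 (borrow)
  1-1-1 → 1 (borrow)
  0-0-1 → 1 (borrow)
  1-1-1 → 1 (borrow)
  0-1-1 → 0 (borrow)
  1-1-1 → 1 (borrow)
  0-0-1 → 1 (borrow)
  1-1-1 → 1 (borrow)
  0-1-1 → 0 (borrow)
  1-0-1 → 0
  1-0 → 1
  0-0 → 0
  1-0 → 1
  0-1 → 1 (borrow)
  0-1-1 → 0 (borrow)
  0-1-1 → 0 (borrow)
  0-1-1 → 0 (borrow)
  1-0-1 → 0

0b1101001110111111000100110010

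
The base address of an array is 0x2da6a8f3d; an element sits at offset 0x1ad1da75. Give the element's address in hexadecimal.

Add column by column in base 16, right to left:
  d+5 = 2 carry 1
  3+7+1 = b
  f+a = 9 carry 1
  8+d+1 = 6 carry 1
  a+1+1 = c
  6+d = 3 carry 1
  a+a+1 = 5 carry 1
  d+1+1 = f
  2+0 = 2

0x2f53c69b2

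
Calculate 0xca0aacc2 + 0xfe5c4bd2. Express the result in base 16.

0x1c866f894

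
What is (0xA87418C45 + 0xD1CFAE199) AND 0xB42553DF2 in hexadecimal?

Add column by column in base 16, right to left:
  5+9 = E
  4+9 = D
  C+1 = D
  8+E = 6 carry 1
  1+A+1 = C
  4+F = 3 carry 1
  7+C+1 = 4 carry 1
  8+1+1 = A
  A+D = 7 carry 1
  final carry 1
Sum = 0x17A43C6DDE; now AND with 0xB42553DF2:
  1&0=0, 7&B=3, A&4=0, 4&2=0, 3&5=1, C&5=4, 6&3=2, D&D=D, D&F=D, E&2=2

0x300142DD2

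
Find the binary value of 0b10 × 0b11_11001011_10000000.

Multiply each base-2 digit by 2, carrying:
  0×2 = 0 → write 0
  0×2 = 0 → write 0
  0×2 = 0 → write 0
  0×2 = 0 → write 0
  0×2 = 0 → write 0
  0×2 = 0 → write 0
  0×2 = 0 → write 0
  1×2 = 2 → write 0 carry 1
  1×2+1 = 3 → write 1 carry 1
  1×2+1 = 3 → write 1 carry 1
  0×2+1 = 1 → write 1
  1×2 = 2 → write 0 carry 1
  0×2+1 = 1 → write 1
  0×2 = 0 → write 0
  1×2 = 2 → write 0 carry 1
  1×2+1 = 3 → write 1 carry 1
  1×2+1 = 3 → write 1 carry 1
  1×2+1 = 3 → write 1 carry 1
  remaining carry: 1

0b1111001011100000000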